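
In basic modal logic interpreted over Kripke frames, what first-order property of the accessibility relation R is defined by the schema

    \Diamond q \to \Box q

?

Suppose ◇q→□q is valid. Take Rxy, Rxz and set V(q)={y}. Then ◇q at x, so □q at x, so q at z, i.e. z=y.

partial functionality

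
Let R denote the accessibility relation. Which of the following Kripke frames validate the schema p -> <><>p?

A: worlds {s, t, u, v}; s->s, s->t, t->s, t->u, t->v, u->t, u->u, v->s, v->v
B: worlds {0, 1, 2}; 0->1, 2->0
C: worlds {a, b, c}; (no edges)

The schema corresponds to a generalized confluence (Geach) condition: forall x exists w (x = w & x R^2 w).
A: holds.
B: fails — at 0 but no w with 0=w and 0R²w.
C: fails — at a but no w with a=w and aR²w.

A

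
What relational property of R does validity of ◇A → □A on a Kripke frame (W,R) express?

Partial functionality

Suppose ◇A→□A is valid. Take Rxy, Rxz and set V(A)={y}. Then ◇A at x, so □A at x, so A at z, i.e. z=y.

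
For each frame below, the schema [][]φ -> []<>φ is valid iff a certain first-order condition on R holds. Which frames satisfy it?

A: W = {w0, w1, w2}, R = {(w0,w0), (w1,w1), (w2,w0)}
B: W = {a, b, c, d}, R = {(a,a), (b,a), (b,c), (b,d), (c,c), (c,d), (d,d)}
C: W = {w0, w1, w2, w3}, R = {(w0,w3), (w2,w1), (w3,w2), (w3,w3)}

Frame correspondent (Sahlqvist): forall x forall z (xRz -> exists w (x R^2 w & zRw)) — i.e. a generalized confluence (Geach) condition.
A: ✓.
B: ✓.
C: fails — w2Rw1 but no w with w2R²w and w1Rw.
Valid on: A, B.

A, B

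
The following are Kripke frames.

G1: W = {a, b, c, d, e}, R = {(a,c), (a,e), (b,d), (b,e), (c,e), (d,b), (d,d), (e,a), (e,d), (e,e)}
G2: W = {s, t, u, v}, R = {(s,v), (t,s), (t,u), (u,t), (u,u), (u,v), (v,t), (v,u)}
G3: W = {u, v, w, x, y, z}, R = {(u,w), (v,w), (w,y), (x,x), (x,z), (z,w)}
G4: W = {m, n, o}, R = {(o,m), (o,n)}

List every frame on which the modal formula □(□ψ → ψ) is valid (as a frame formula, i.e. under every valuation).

This is the axiom for shift-reflexivity; its first-order frame correspondent is ∀x ∀y (Rxy → Ryy).
G1: fails — Rea but not Raa.
G2: fails — Ruv but not Rvv.
G3: fails — Ruw but not Rww.
G4: fails — Rom but not Rmm.
Valid on no frame.

none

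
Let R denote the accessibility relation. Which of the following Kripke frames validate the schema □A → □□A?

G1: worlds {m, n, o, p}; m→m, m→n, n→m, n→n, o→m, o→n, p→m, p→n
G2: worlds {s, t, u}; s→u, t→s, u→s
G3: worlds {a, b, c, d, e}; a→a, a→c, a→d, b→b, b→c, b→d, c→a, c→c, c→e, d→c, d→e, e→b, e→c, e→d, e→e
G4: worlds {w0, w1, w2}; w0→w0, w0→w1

This is the axiom for transitivity; its first-order frame correspondent is ∀x ∀y ∀z (Rxy ∧ Ryz → Rxz).
G1: holds.
G2: fails — Rsu and Rus but not Rss.
G3: fails — Rbc and Rce but not Rbe.
G4: holds.
Valid on: G1, G4.

G1, G4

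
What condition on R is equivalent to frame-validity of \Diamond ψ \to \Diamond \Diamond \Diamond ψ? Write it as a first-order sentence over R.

\forall x \forall y (xRy \to \exists w (y = w \wedge x R^3 w))

This is a Sahlqvist (Geach-type) schema ◇^1□^0ψ → □^0◇^3ψ.
First-order correspondent: \forall x \forall y (xRy \to \exists w (y = w \wedge x R^3 w)).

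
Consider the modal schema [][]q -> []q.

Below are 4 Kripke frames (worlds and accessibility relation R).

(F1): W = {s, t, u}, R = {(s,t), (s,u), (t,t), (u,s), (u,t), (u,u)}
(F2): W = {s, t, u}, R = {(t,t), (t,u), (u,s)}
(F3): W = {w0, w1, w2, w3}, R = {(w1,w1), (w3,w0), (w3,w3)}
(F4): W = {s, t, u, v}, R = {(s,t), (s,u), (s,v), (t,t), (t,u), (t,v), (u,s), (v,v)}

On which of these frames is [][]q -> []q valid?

The schema corresponds to density: forall x forall y (Rxy -> exists z (Rxz & Rzy)).
(F1): condition met.
(F2): fails — Rus but no z with Ruz and Rzs.
(F3): condition met.
(F4): fails — Rus but no z with Ruz and Rzs.
Valid on: (F1), (F3).

(F1), (F3)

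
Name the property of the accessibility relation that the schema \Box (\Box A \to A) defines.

Shift-reflexivity

Suppose □(□A→A) is valid. Take Rxy and set V(A)={w : Ryw}. Then at y, □A holds; since □(□A→A) at x, □A→A at y, so A at y, i.e. Ryy.
Conversely, any frame satisfying \forall x \forall y (Rxy \to Ryy) validates the schema.
Frame condition: \forall x \forall y (Rxy \to Ryy).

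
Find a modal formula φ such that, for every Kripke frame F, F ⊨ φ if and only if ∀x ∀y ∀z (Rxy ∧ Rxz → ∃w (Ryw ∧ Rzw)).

The condition is convergence. The .2 schema ◇□q → □◇q defines it.
Suppose ◇□q→□◇q is valid. Take Rxy, Rxz and set V(q)={w : Ryw}. Then □q at y so ◇□q at x, so □◇q at x, so ◇q at z, giving w with Rzw and Ryw.

◇□q → □◇q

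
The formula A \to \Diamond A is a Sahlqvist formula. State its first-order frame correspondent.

This is frame-equivalent to □A → A (substitute ¬A for A and contrapose).
Suppose □A→A is valid. At any x set V(A)={w : Rxw}. Then □A holds at x, so A holds at x, i.e. Rxx.
Conversely, on a frame with reflexivity the schema holds at every world under every valuation.
So the correspondent is reflexivity.

reflexivity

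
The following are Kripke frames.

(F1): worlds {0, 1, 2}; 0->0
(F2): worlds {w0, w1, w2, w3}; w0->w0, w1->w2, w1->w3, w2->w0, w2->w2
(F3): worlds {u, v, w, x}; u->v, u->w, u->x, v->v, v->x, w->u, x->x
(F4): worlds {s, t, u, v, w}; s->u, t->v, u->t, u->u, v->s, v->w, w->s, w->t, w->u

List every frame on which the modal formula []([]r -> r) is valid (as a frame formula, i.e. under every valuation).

The schema corresponds to shift-reflexivity: forall x forall y (Rxy -> Ryy).
(F1): holds.
(F2): fails — Rw1w3 but not Rw3w3.
(F3): fails — Ruw but not Rww.
(F4): fails — Rwt but not Rtt.

(F1)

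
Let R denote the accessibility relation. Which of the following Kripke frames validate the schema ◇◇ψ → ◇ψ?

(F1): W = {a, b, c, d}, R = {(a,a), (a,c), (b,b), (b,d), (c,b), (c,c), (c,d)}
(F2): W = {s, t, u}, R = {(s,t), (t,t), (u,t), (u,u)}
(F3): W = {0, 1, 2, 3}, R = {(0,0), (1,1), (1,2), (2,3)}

(F2)

This is the axiom for transitivity; its first-order frame correspondent is ∀x ∀y ∀z (Rxy ∧ Ryz → Rxz).
(F1): fails — Rac and Rcd but not Rad.
(F2): condition met.
(F3): fails — R12 and R23 but not R13.
Valid on: (F2).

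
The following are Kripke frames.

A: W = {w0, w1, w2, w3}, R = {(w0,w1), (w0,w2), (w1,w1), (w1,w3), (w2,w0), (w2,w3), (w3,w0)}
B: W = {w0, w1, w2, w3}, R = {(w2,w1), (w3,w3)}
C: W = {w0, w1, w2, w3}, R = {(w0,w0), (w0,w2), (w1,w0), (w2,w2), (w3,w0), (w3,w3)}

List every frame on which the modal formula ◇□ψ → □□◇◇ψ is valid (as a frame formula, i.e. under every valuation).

Frame correspondent (Sahlqvist): ∀x ∀y ∀z ((xRy ∧ xR²z) → ∃w (yRw ∧ zR²w)) — i.e. a generalized confluence (Geach) condition.
A: fails — w0Rw2, w0R²w3 but no w with w2Rw and w3R²w.
B: ✓.
C: fails — w3Rw3, w3R²w2 but no w with w3Rw and w2R²w.

B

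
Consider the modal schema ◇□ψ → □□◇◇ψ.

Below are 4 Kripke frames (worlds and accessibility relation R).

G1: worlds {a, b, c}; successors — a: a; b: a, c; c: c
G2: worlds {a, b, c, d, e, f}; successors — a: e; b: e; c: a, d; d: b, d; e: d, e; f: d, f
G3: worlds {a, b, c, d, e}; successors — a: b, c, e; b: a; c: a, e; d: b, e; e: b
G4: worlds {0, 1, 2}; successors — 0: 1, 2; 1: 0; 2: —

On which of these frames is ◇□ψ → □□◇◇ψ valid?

G2

Frame correspondent (Sahlqvist): ∀x ∀y ∀z ((xRy ∧ xR²z) → ∃w (yRw ∧ zR²w)) — i.e. a generalized confluence (Geach) condition.
G1: fails — bRa, bR²c but no w with aRw and cR²w.
G2: satisfies the condition.
G3: fails — aRb, aR²b but no w with bRw and bR²w.
G4: fails — 0R2, 0R²0 but no w with 2Rw and 0R²w.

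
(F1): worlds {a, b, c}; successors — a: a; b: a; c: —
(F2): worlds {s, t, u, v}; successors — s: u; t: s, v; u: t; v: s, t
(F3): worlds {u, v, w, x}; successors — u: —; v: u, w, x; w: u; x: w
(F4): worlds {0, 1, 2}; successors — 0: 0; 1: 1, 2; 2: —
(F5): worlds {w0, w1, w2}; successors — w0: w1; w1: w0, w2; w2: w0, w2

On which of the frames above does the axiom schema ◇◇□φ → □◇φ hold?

(F1)

Frame correspondent (Sahlqvist): ∀x ∀y ∀z ((xR²y ∧ xRz) → ∃w (yRw ∧ zRw)) — i.e. a generalized confluence (Geach) condition.
(F1): satisfies the condition.
(F2): fails — sR²t, sRu but no w with tRw and uRw.
(F3): fails — vR²u, vRu but no t with uRt and uRt.
(F4): fails — 1R²1, 1R2 but no w with 1Rw and 2Rw.
(F5): fails — w0R²w0, w0Rw1 but no w with w0Rw and w1Rw.
Valid on: (F1).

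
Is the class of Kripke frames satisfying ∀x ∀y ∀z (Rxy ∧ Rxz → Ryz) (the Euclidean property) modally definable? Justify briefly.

Yes — defined by ◇p → □◇p

Yes: it is the Euclidean property, defined by the 5 schema ◇p → □◇p.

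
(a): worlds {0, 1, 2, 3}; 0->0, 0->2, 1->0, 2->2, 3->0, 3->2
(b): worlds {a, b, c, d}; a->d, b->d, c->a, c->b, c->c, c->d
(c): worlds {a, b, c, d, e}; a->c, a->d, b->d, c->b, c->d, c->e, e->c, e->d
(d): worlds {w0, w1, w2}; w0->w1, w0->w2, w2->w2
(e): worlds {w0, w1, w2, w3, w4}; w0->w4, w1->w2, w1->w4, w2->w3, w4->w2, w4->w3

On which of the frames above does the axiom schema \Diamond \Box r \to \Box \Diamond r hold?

(a)

This is the axiom for convergence; its first-order frame correspondent is \forall x \forall y \forall z (Rxy \wedge Rxz \to \exists w (Ryw \wedge Rzw)).
(a): ✓.
(b): fails — Rad and Rad but d and d have no common successor.
(c): fails — Rac and Rad but c and d have no common successor.
(d): fails — Rw0w1 and Rw0w1 but w1 and w1 have no common successor.
(e): fails — Rw2w3 and Rw2w3 but w3 and w3 have no common successor.
Valid on: (a).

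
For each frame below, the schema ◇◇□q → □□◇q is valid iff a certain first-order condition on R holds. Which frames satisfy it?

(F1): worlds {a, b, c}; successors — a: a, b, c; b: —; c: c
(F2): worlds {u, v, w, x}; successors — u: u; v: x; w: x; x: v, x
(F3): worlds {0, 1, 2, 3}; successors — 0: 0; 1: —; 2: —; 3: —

(F2), (F3)

This is the axiom for a generalized confluence (Geach) condition; its first-order frame correspondent is ∀x ∀y ∀z ((xR²y ∧ xR²z) → ∃w (yRw ∧ zRw)).
(F1): fails — aR²a, aR²b but no w with aRw and bRw.
(F2): ✓.
(F3): ✓.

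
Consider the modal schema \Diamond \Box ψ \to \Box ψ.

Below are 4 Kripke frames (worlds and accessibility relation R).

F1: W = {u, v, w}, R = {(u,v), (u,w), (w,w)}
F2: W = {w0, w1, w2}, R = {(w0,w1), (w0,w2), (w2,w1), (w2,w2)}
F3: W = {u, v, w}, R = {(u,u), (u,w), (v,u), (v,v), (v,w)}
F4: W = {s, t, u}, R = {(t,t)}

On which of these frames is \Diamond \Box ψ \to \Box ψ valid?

F4

Frame correspondent (Sahlqvist): \forall x \forall y \forall z (Rxy \wedge Rxz \to Ryz) — i.e. the Euclidean property.
F1: fails — Ruv and Ruv but not Rvv.
F2: fails — Rw0w1 and Rw0w1 but not Rw1w1.
F3: fails — Ruw and Ruw but not Rww.
F4: condition met.
Valid on: F4.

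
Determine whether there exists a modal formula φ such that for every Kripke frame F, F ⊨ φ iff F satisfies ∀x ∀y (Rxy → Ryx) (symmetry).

This is a Sahlqvist condition; the B axiom q → □◇q defines it.
Suppose q→□◇q is valid. Take Rxy and set V(q)={x}. Then q at x, so □◇q at x, so ◇q at y, so some z with Ryz has q; z=x, i.e. Ryx.

Definable; q → □◇q defines it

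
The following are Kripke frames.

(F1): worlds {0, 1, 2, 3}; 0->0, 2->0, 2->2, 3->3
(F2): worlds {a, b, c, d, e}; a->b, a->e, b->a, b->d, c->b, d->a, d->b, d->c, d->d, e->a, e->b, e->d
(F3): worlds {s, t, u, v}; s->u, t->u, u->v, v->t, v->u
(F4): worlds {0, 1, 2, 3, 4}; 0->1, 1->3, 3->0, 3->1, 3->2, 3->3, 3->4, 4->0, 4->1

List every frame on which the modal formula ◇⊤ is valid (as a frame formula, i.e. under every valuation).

This is the axiom for seriality; its first-order frame correspondent is ∀x ∃y Rxy.
(F1): fails — world 1 has no successor.
(F2): condition met.
(F3): condition met.
(F4): fails — world 2 has no successor.
Valid on: (F2), (F3).

(F2), (F3)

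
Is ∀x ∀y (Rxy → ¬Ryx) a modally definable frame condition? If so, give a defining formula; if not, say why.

No

Modal frame validity is preserved under surjective bounded morphisms.
The 4-cycle (worlds s,t,u,v with s→t→u→v→s) is asymmetric. Mapping every world to a single reflexive point • is a surjective bounded morphism, and the reflexive point is not asymmetric (R•• but asymmetry requires ¬R••).
So no modal formula (or set of formulas) defines exactly the asymmetric frames.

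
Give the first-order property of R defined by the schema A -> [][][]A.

This is a Sahlqvist (Geach-type) schema ◇^0□^0A → □^3◇^0A.
First-order correspondent: forall x forall z (x R^3 z -> exists w (x = w & z = w)).

forall x forall z (x R^3 z -> exists w (x = w & z = w))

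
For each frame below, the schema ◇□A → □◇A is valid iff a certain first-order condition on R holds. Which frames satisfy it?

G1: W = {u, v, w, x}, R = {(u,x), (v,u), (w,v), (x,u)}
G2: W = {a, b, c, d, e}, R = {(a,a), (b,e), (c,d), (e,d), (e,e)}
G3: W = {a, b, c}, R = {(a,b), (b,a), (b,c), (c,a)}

Frame correspondent (Sahlqvist): ∀x ∀y ∀z (Rxy ∧ Rxz → ∃w (Ryw ∧ Rzw)) — i.e. convergence.
G1: ✓.
G2: fails — Rcd and Rcd but d and d have no common successor.
G3: fails — Rba and Rbc but a and c have no common successor.

G1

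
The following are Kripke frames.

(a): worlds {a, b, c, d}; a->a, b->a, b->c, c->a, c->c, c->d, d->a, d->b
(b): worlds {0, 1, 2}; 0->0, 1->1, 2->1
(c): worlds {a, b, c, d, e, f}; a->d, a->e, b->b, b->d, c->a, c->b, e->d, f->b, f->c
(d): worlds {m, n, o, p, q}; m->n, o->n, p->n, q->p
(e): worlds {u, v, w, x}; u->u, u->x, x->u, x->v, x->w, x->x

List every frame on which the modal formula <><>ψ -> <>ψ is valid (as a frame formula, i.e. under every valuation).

(b)

The schema corresponds to transitivity: forall x forall y forall z (Rxy & Ryz -> Rxz).
(a): fails — Rbc and Rcd but not Rbd.
(b): holds.
(c): fails — Rfc and Rca but not Rfa.
(d): fails — Rqp and Rpn but not Rqn.
(e): fails — Rux and Rxw but not Ruw.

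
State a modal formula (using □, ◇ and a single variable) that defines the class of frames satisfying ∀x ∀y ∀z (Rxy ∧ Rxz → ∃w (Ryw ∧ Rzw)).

◇□ψ → □◇ψ

This is convergence; the standard corresponding axiom is .2: ◇□ψ → □◇ψ.
Suppose ◇□ψ→□◇ψ is valid. Take Rxy, Rxz and set V(ψ)={w : Ryw}. Then □ψ at y so ◇□ψ at x, so □◇ψ at x, so ◇ψ at z, giving w with Rzw and Ryw.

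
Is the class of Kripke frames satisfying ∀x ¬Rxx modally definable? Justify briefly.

No — not modally definable

Modal frame validity is preserved under surjective bounded morphisms.
The 5-cycle (worlds 0,1,2,3,4 with 0→1→2→3→4→0) is irreflexive, and the map sending every world to a single reflexive point • is a surjective bounded morphism (forth: every edge maps to (•,•); back: every world has a successor). So any modal formula valid on the 5-cycle is also valid on the reflexive point, which is not irreflexive.
So the class is not modally definable.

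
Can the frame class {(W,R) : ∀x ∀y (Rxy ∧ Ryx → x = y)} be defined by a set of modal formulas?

Not definable by any modal formula

If a class were modally definable it would be closed under surjective bounded morphisms (Goldblatt–Thomason).
The 4-cycle (worlds w0,w1,w2,w3 with w0→w1→w2→w3→w0) is antisymmetric. Sending even-indexed worlds to a and odd-indexed worlds to b is a surjective bounded morphism onto the two-world frame with a↔b, which is not antisymmetric.
So no modal formula (or set of formulas) defines exactly the antisymmetric frames.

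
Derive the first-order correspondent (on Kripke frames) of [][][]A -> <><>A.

This is a Sahlqvist (Geach-type) schema ◇^0□^3A → □^0◇^2A.
Minimal-valuation argument: fix x; take any y with xR^0y and any z with xR^0z. Set V(A) to the set of worlds R-reachable from y in exactly 3 steps. Then □^3A holds at y, so the antecedent holds at x; validity forces ◇^2A at z, giving a w with zR^2w and yR^3w.
First-order correspondent: forall x exists w (x R^3 w & x R^2 w).

forall x exists w (x R^3 w & x R^2 w)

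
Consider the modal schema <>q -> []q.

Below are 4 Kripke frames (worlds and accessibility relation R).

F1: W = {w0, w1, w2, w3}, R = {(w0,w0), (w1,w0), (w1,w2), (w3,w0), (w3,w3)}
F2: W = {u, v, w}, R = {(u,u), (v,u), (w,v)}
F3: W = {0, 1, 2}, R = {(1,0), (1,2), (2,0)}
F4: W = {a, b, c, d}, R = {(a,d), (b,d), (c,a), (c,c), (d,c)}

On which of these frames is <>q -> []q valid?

F2

The schema corresponds to partial functionality: forall x forall y forall z (Rxy & Rxz -> y = z).
F1: fails — w1 sees both w0 and w2.
F2: satisfies the condition.
F3: fails — 1 sees both 0 and 2.
F4: fails — c sees both a and c.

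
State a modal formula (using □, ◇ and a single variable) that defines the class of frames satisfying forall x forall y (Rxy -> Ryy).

A defining formula is □(□p → p) (the T□ axiom).
Suppose □(□p→p) is valid. Take Rxy and set V(p)={w : Ryw}. Then at y, □p holds; since □(□p→p) at x, □p→p at y, so p at y, i.e. Ryy.

□(□p → p)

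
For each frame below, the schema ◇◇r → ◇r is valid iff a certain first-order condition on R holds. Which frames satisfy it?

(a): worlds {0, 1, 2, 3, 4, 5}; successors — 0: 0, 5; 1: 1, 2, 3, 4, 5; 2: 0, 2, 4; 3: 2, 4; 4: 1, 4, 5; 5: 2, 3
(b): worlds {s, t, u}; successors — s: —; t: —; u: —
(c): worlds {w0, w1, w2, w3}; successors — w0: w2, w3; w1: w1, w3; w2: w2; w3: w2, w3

This is the axiom for transitivity; its first-order frame correspondent is ∀x ∀y ∀z (Rxy ∧ Ryz → Rxz).
(a): fails — R34 and R45 but not R35.
(b): satisfies the condition.
(c): fails — Rw1w3 and Rw3w2 but not Rw1w2.
Valid on: (b).

(b)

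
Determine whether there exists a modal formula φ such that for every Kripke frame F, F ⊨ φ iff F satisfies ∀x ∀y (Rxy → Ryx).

The condition is symmetry. A defining modal formula is q → □◇q.
Suppose q→□◇q is valid. Take Rxy and set V(q)={x}. Then q at x, so □◇q at x, so ◇q at y, so some z with Ryz has q; z=x, i.e. Ryx.

Yes — defined by q → □◇q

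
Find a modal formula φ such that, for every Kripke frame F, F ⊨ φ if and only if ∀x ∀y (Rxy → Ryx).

The condition is symmetry. The B schema p → □◇p defines it.
Suppose p→□◇p is valid. Take Rxy and set V(p)={x}. Then p at x, so □◇p at x, so ◇p at y, so some z with Ryz has p; z=x, i.e. Ryx.

p → □◇p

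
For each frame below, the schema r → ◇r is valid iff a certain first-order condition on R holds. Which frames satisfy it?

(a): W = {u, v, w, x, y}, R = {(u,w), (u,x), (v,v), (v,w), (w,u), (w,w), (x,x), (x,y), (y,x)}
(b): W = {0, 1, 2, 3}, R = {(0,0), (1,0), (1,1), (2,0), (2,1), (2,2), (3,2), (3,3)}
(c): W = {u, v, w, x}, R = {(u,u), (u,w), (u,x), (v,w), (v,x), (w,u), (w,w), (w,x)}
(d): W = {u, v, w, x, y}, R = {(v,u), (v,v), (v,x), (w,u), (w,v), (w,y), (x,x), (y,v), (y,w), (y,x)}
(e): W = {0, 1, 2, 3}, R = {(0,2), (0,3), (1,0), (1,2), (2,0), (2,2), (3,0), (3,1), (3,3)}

(b)

This is the axiom for reflexivity; its first-order frame correspondent is ∀x Rxx.
(a): fails — world u does not see itself.
(b): satisfies the condition.
(c): fails — world v does not see itself.
(d): fails — world u does not see itself.
(e): fails — world 0 does not see itself.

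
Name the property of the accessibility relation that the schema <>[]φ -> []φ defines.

This is a form of the 5 axiom.
It corresponds to the Euclidean property: forall x forall y forall z (Rxy & Rxz -> Ryz).

the Euclidean property: forall x forall y forall z (Rxy & Rxz -> Ryz)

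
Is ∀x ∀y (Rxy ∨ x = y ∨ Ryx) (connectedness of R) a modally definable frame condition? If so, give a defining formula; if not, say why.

Any modally definable frame class is closed under disjoint unions.
Take 4 disjoint single-world reflexive frames: each is trivially connected, but their disjoint union has 4 worlds with no edge between distinct components, so it is not connected.
So the class is not modally definable.

No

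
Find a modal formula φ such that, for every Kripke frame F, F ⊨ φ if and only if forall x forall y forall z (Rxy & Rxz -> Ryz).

The condition is the Euclidean property. The 5 schema ◇ψ → □◇ψ defines it.
Suppose ◇ψ→□◇ψ is valid. Take Rxy, Rxz and set V(ψ)={y}. Then ◇ψ at x, so □◇ψ at x, so ◇ψ at z, so some w with Rzw has ψ; w=y, i.e. Rzy. By symmetry of the argument, Ryz.

◇ψ → □◇ψ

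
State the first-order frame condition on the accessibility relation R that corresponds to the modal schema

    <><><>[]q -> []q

This is a Sahlqvist (Geach-type) schema ◇^3□^1q → □^1◇^0q.
First-order correspondent: forall x forall y forall z ((x R^3 y & xRz) -> exists w (yRw & z = w)).

forall x forall y forall z ((x R^3 y & xRz) -> exists w (yRw & z = w))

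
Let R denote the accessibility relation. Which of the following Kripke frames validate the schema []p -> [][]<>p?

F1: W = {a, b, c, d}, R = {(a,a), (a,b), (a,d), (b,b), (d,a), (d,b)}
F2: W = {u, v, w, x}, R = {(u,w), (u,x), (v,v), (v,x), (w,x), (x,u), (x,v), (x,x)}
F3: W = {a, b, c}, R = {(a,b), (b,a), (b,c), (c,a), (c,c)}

F1, F2

Frame correspondent (Sahlqvist): forall x forall z (x R^2 z -> exists w (xRw & zRw)) — i.e. a generalized confluence (Geach) condition.
F1: ✓.
F2: ✓.
F3: fails — aR²c but no w with aRw and cRw.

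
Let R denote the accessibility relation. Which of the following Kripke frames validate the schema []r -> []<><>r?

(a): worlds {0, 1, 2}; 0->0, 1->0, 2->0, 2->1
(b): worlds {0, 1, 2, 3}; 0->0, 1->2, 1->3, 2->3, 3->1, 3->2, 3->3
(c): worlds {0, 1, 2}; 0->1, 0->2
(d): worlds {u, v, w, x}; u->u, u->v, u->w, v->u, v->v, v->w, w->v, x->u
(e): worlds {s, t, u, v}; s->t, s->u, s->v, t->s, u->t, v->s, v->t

(a), (b), (d)

This is the axiom for a generalized confluence (Geach) condition; its first-order frame correspondent is forall x forall z (xRz -> exists w (xRw & z R^2 w)).
(a): satisfies the condition.
(b): satisfies the condition.
(c): fails — 0R1 but no w with 0Rw and 1R²w.
(d): satisfies the condition.
(e): fails — sRu but no w with sRw and uR²w.
Valid on: (a), (b), (d).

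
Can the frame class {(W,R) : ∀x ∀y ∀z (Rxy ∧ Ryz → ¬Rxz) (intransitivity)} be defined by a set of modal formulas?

Not modally definable

If a class were modally definable it would be closed under surjective bounded morphisms (Goldblatt–Thomason).
The 7-cycle (worlds a,b,c,d,e,f,g with a→b→c→d→e→f→g→a) is intransitive. Mapping every world to a single reflexive point • is a surjective bounded morphism; the reflexive point is not intransitive (R••∧R•• but R••).
So no modal formula (or set of formulas) defines exactly the intransitive frames.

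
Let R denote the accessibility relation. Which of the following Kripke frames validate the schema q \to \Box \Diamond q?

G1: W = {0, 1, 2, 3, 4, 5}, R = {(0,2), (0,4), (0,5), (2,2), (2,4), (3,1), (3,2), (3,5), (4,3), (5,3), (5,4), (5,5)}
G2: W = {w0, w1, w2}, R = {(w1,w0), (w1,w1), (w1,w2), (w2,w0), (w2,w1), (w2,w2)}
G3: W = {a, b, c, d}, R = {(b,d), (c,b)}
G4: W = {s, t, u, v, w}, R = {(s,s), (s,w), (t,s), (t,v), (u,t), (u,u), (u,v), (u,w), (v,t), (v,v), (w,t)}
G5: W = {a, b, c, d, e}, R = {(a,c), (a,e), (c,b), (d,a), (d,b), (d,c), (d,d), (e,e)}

none

This is the axiom for symmetry; its first-order frame correspondent is \forall x \forall y (Rxy \to Ryx).
G1: fails — R32 but not R23.
G2: fails — Rw1w0 but not Rw0w1.
G3: fails — Rcb but not Rbc.
G4: fails — Ruv but not Rvu.
G5: fails — Rdc but not Rcd.
Valid on no frame.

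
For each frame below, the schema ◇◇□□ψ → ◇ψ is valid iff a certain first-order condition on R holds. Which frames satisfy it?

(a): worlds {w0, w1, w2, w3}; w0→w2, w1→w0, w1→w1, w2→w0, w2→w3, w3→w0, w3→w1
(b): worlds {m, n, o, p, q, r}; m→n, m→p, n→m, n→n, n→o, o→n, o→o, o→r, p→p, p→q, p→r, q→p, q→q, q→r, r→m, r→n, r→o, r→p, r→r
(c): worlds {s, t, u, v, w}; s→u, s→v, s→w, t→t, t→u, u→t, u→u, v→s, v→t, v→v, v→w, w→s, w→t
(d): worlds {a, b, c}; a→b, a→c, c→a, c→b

(b), (c)

This is the axiom for a generalized confluence (Geach) condition; its first-order frame correspondent is ∀x ∀y (xR²y → ∃w (yR²w ∧ xRw)).
(a): fails — w0R²w0 but no w with w0R²w and w0Rw.
(b): ✓.
(c): ✓.
(d): fails — aR²b but no w with bR²w and aRw.
Valid on: (b), (c).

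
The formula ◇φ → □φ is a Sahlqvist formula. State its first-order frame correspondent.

partial functionality

Suppose ◇φ→□φ is valid. Take Rxy, Rxz and set V(φ)={y}. Then ◇φ at x, so □φ at x, so φ at z, i.e. z=y.
The converse is a direct semantic check.
Frame condition: ∀x ∀y ∀z (Rxy ∧ Rxz → y = z).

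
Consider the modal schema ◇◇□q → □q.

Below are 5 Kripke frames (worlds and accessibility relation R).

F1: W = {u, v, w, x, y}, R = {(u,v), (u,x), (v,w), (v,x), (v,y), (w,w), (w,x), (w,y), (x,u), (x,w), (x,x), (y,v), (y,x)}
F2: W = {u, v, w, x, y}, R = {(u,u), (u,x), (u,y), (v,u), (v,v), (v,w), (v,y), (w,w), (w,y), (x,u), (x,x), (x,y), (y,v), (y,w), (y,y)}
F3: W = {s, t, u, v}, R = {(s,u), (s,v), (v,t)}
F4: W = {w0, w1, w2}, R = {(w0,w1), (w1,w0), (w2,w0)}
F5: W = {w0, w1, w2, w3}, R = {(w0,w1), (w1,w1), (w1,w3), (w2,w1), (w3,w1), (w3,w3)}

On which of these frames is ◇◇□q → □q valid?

F4, F5

This is the axiom for a generalized confluence (Geach) condition; its first-order frame correspondent is ∀x ∀y ∀z ((xR²y ∧ xRz) → ∃w (yRw ∧ z = w)).
F1: fails — uR²w, uRv but no t with wRt and v=t.
F2: fails — uR²v, uRx but no t with vRt and x=t.
F3: fails — sR²t, sRu but no w with tRw and u=w.
F4: ✓.
F5: ✓.
Valid on: F4, F5.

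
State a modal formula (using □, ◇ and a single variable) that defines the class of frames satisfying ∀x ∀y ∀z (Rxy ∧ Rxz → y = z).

◇p → □p

This is partial functionality; the standard corresponding axiom is CD: ◇p → □p.
Suppose ◇p→□p is valid. Take Rxy, Rxz and set V(p)={y}. Then ◇p at x, so □p at x, so p at z, i.e. z=y.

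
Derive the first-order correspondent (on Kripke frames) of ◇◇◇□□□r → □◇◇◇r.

∀x ∀y ∀z ((xR³y ∧ xRz) → ∃w (yR³w ∧ zR³w))

This is a Sahlqvist (Geach-type) schema ◇^3□^3r → □^1◇^3r.
First-order correspondent: ∀x ∀y ∀z ((xR³y ∧ xRz) → ∃w (yR³w ∧ zR³w)).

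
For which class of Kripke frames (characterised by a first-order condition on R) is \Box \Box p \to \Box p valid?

This schema is the C4 axiom.
It corresponds to density: \forall x \forall y (Rxy \to \exists z (Rxz \wedge Rzy)).

density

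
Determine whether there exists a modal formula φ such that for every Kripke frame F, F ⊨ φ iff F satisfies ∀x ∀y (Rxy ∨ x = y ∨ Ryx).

No

If a class were modally definable it would be closed under disjoint unions (Goldblatt–Thomason).
Take 3 disjoint single-world reflexive frames: each is trivially connected, but their disjoint union has 3 worlds with no edge between distinct components, so it is not connected.
Hence connectedness of R is not modally definable.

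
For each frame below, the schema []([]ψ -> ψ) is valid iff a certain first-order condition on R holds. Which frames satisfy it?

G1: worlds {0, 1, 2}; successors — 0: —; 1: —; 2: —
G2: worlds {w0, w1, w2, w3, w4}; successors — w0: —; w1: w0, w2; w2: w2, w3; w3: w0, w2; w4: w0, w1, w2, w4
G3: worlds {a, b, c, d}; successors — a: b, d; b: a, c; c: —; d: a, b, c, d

Frame correspondent (Sahlqvist): forall x forall y (Rxy -> Ryy) — i.e. shift-reflexivity.
G1: condition met.
G2: fails — Rw1w0 but not Rw0w0.
G3: fails — Rbc but not Rcc.
Valid on: G1.

G1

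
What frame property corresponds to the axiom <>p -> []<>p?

This schema is the 5 axiom.
It corresponds to the Euclidean property: forall x forall y forall z (Rxy & Rxz -> Ryz).

the Euclidean property: forall x forall y forall z (Rxy & Rxz -> Ryz)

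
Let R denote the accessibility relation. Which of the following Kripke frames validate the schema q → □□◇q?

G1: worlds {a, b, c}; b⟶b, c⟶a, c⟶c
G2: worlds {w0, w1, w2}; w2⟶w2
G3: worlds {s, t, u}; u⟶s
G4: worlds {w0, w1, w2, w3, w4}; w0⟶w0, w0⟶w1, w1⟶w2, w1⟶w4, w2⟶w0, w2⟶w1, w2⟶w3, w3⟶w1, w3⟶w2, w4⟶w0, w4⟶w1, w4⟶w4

The schema corresponds to a generalized confluence (Geach) condition: ∀x ∀z (xR²z → ∃w (x = w ∧ zRw)).
G1: fails — cR²a but no w with c=w and aRw.
G2: ✓.
G3: ✓.
G4: fails — w0R²w1 but no w with w0=w and w1Rw.

G2, G3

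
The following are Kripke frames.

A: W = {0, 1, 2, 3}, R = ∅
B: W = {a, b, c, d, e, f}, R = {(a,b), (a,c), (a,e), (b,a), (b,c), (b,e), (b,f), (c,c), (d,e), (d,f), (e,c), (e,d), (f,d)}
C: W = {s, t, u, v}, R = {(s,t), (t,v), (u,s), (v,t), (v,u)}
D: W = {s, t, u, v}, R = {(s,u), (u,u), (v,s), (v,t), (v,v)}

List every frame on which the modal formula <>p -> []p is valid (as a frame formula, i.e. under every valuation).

A

This is the axiom for partial functionality; its first-order frame correspondent is forall x forall y forall z (Rxy & Rxz -> y = z).
A: ✓.
B: fails — a sees both b and c.
C: fails — v sees both t and u.
D: fails — v sees both s and t.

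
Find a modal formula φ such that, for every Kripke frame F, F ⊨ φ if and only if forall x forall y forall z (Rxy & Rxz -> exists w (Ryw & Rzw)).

◇□s → □◇s

The condition is convergence. The .2 schema ◇□s → □◇s defines it.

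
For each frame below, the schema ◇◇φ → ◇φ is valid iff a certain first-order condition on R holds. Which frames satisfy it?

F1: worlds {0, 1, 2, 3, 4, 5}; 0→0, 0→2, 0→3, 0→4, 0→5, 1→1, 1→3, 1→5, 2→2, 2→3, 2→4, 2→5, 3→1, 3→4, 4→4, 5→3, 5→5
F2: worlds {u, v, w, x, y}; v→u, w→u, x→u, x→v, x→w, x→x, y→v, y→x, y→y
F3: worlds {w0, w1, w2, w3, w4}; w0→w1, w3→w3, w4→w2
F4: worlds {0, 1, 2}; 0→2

This is the axiom for transitivity; its first-order frame correspondent is ∀x ∀y ∀z (Rxy ∧ Ryz → Rxz).
F1: fails — R23 and R31 but not R21.
F2: fails — Ryx and Rxw but not Ryw.
F3: ✓.
F4: ✓.
Valid on: F3, F4.

F3, F4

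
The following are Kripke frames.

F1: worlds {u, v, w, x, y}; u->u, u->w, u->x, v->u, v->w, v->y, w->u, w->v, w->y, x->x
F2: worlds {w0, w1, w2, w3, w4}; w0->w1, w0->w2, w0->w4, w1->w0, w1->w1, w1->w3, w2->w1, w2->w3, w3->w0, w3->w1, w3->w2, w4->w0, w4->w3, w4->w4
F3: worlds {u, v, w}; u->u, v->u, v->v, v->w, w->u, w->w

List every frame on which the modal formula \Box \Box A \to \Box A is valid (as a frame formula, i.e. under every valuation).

F3

This is the axiom for density; its first-order frame correspondent is \forall x \forall y (Rxy \to \exists z (Rxz \wedge Rzy)).
F1: fails — Rwv but no z with Rwz and Rzv.
F2: fails — Rw0w2 but no z with Rw0z and Rzw2.
F3: holds.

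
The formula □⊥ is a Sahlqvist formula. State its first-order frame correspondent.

Emptiness of R

□⊥ is valid iff no world has any successor (otherwise □⊥ fails at any world with one).
Conversely, on a frame with emptiness of R the schema holds at every world under every valuation.
Frame condition: ∀x ∀y ¬Rxy.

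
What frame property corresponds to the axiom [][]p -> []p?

Suppose □□p→□p is valid. Take Rxy and set V(p)={w : xR²w}. Then □□p at x, so □p at x, so p at y, i.e. ∃z(Rxz∧Rzy).

Density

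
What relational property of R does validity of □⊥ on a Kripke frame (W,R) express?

emptiness of R

This is the Ver axiom.
It corresponds to emptiness of R: ∀x ∀y ¬Rxy.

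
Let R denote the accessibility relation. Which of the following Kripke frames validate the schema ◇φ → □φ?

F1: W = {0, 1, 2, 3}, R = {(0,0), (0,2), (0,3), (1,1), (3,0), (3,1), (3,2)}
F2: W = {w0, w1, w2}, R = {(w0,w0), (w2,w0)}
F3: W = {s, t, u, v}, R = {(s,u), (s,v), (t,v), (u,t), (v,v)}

F2

This is the axiom for partial functionality; its first-order frame correspondent is ∀x ∀y ∀z (Rxy ∧ Rxz → y = z).
F1: fails — 0 sees both 0 and 2.
F2: holds.
F3: fails — s sees both u and v.
Valid on: F2.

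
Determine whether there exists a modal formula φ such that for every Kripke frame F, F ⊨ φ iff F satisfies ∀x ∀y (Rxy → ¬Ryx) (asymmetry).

Modal frame validity is preserved under surjective bounded morphisms.
The 4-cycle (worlds a,b,c,d with a→b→c→d→a) is asymmetric. Mapping every world to a single reflexive point • is a surjective bounded morphism, and the reflexive point is not asymmetric (R•• but asymmetry requires ¬R••).
Hence asymmetry is not modally definable.

Not modally definable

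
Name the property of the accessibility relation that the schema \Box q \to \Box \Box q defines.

Suppose □q→□□q is valid. Take Rxy, Ryz and set V(q)={w : Rxw}. Then □q at x, so □□q at x, so □q at y, so q at z, i.e. Rxz.

transitivity: \forall x \forall y \forall z (Rxy \wedge Ryz \to Rxz)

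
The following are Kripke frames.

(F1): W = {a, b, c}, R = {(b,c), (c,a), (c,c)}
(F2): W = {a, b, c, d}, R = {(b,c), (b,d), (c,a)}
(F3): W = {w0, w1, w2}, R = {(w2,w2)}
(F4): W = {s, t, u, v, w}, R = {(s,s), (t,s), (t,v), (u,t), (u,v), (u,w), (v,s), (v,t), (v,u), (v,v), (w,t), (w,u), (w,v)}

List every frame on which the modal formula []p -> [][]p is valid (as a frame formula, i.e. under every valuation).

(F3)

Frame correspondent (Sahlqvist): forall x forall y forall z (Rxy & Ryz -> Rxz) — i.e. transitivity.
(F1): fails — Rbc and Rca but not Rba.
(F2): fails — Rbc and Rca but not Rba.
(F3): holds.
(F4): fails — Ruv and Rvu but not Ruu.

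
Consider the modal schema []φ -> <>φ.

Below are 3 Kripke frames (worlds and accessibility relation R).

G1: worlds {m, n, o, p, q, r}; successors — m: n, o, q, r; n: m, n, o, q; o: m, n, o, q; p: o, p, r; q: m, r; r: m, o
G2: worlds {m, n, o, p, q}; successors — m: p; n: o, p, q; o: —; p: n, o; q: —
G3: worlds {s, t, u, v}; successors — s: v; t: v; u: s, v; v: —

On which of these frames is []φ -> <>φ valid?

Frame correspondent (Sahlqvist): forall x exists y Rxy — i.e. seriality.
G1: ✓.
G2: fails — world o has no successor.
G3: fails — world v has no successor.

G1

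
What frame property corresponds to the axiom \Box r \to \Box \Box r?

Transitivity

This schema is the 4 axiom.
It corresponds to transitivity: \forall x \forall y \forall z (Rxy \wedge Ryz \to Rxz).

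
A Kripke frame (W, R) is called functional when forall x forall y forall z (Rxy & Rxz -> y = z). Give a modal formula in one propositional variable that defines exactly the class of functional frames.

The condition is partial functionality. The CD schema ◇p → □p defines it.

◇p → □p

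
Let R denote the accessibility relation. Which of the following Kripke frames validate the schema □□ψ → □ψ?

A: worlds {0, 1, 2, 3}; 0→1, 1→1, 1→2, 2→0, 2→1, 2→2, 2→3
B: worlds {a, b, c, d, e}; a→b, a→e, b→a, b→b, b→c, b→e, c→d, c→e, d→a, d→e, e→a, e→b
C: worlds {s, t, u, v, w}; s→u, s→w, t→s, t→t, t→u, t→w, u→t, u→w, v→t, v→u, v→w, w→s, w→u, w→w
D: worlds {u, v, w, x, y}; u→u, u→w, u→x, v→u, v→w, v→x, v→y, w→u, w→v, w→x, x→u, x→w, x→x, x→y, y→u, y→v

A, C

The schema corresponds to density: ∀x ∀y (Rxy → ∃z (Rxz ∧ Rzy)).
A: condition met.
B: fails — Rcd but no z with Rcz and Rzd.
C: condition met.
D: fails — Rwv but no z with Rwz and Rzv.
Valid on: A, C.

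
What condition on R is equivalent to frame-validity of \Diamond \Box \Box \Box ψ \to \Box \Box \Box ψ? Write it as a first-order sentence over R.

This is a Sahlqvist (Geach-type) schema ◇^1□^3ψ → □^3◇^0ψ.
First-order correspondent: \forall x \forall y \forall z ((xRy \wedge x R^3 z) \to \exists w (y R^3 w \wedge z = w)).

\forall x \forall y \forall z ((xRy \wedge x R^3 z) \to \exists w (y R^3 w \wedge z = w))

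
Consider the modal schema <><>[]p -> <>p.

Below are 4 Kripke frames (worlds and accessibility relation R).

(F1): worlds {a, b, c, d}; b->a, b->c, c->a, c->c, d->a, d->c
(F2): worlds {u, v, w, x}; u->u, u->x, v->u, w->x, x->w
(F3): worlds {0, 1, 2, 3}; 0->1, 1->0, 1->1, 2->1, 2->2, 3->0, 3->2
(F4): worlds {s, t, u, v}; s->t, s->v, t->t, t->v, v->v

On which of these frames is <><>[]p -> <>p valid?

Frame correspondent (Sahlqvist): forall x forall y (x R^2 y -> exists w (yRw & xRw)) — i.e. a generalized confluence (Geach) condition.
(F1): fails — bR²a but no w with aRw and bRw.
(F2): fails — uR²x but no t with xRt and uRt.
(F3): condition met.
(F4): condition met.
Valid on: (F3), (F4).

(F3), (F4)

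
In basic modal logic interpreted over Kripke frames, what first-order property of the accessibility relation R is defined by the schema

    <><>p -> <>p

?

transitivity

Equivalently (dual form): □p → □□p.
Suppose □p→□□p is valid. Take Rxy, Ryz and set V(p)={w : Rxw}. Then □p at x, so □□p at x, so □p at y, so p at z, i.e. Rxz.
The converse is a direct semantic check.
So the correspondent is transitivity.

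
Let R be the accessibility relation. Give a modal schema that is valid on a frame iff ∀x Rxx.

□ψ → ψ

The condition is reflexivity. The T schema □ψ → ψ defines it.
Suppose □ψ→ψ is valid. At any x set V(ψ)={w : Rxw}. Then □ψ holds at x, so ψ holds at x, i.e. Rxx.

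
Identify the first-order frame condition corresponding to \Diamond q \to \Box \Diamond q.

The Euclidean property

Suppose ◇q→□◇q is valid. Take Rxy, Rxz and set V(q)={y}. Then ◇q at x, so □◇q at x, so ◇q at z, so some w with Rzw has q; w=y, i.e. Rzy. By symmetry of the argument, Ryz.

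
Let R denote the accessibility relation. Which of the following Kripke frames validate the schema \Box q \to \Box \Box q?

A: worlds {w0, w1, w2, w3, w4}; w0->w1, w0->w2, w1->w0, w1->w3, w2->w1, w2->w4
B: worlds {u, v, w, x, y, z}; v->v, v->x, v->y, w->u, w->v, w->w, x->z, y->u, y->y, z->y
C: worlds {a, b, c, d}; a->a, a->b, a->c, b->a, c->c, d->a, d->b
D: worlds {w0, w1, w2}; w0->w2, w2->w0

The schema corresponds to transitivity: \forall x \forall y \forall z (Rxy \wedge Ryz \to Rxz).
A: fails — Rw1w0 and Rw0w1 but not Rw1w1.
B: fails — Rvx and Rxz but not Rvz.
C: fails — Rba and Rab but not Rbb.
D: fails — Rw0w2 and Rw2w0 but not Rw0w0.

none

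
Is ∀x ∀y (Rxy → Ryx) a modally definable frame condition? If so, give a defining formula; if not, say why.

Definable; r → □◇r defines it

The condition is symmetry. A defining modal formula is r → □◇r.
Suppose r→□◇r is valid. Take Rxy and set V(r)={x}. Then r at x, so □◇r at x, so ◇r at y, so some z with Ryz has r; z=x, i.e. Ryx.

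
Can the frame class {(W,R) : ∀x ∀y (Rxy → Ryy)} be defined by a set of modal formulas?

Yes, by □(□q → q)

This is a Sahlqvist condition; the T□ axiom □(□q → q) defines it.
Suppose □(□q→q) is valid. Take Rxy and set V(q)={w : Ryw}. Then at y, □q holds; since □(□q→q) at x, □q→q at y, so q at y, i.e. Ryy.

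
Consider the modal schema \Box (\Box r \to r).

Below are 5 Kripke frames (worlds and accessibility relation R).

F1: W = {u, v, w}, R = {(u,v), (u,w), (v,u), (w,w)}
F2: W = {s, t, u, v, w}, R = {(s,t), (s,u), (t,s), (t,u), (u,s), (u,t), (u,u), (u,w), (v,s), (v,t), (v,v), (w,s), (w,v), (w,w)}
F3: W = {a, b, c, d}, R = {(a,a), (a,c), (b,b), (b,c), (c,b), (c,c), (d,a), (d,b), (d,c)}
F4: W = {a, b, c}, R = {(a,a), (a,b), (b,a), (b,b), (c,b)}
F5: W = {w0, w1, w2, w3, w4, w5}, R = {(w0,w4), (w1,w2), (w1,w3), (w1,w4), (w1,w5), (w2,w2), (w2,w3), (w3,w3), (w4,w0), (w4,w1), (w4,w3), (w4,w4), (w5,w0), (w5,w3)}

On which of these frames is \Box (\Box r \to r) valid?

The schema corresponds to shift-reflexivity: \forall x \forall y (Rxy \to Ryy).
F1: fails — Ruv but not Rvv.
F2: fails — Rut but not Rtt.
F3: condition met.
F4: condition met.
F5: fails — Rw1w5 but not Rw5w5.

F3, F4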